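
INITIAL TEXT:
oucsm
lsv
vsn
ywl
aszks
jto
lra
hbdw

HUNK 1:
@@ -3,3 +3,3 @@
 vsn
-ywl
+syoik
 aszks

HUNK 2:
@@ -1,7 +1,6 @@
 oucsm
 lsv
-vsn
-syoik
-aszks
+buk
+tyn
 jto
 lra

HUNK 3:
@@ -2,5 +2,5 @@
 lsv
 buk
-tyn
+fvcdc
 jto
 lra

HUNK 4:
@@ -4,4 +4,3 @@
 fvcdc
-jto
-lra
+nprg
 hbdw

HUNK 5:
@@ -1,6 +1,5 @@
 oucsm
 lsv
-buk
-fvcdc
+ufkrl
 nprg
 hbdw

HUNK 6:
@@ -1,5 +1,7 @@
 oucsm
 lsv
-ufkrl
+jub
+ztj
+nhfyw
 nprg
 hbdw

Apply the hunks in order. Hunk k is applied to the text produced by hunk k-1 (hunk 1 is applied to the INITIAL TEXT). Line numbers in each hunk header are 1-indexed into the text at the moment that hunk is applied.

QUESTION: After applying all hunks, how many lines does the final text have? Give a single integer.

Answer: 7

Derivation:
Hunk 1: at line 3 remove [ywl] add [syoik] -> 8 lines: oucsm lsv vsn syoik aszks jto lra hbdw
Hunk 2: at line 1 remove [vsn,syoik,aszks] add [buk,tyn] -> 7 lines: oucsm lsv buk tyn jto lra hbdw
Hunk 3: at line 2 remove [tyn] add [fvcdc] -> 7 lines: oucsm lsv buk fvcdc jto lra hbdw
Hunk 4: at line 4 remove [jto,lra] add [nprg] -> 6 lines: oucsm lsv buk fvcdc nprg hbdw
Hunk 5: at line 1 remove [buk,fvcdc] add [ufkrl] -> 5 lines: oucsm lsv ufkrl nprg hbdw
Hunk 6: at line 1 remove [ufkrl] add [jub,ztj,nhfyw] -> 7 lines: oucsm lsv jub ztj nhfyw nprg hbdw
Final line count: 7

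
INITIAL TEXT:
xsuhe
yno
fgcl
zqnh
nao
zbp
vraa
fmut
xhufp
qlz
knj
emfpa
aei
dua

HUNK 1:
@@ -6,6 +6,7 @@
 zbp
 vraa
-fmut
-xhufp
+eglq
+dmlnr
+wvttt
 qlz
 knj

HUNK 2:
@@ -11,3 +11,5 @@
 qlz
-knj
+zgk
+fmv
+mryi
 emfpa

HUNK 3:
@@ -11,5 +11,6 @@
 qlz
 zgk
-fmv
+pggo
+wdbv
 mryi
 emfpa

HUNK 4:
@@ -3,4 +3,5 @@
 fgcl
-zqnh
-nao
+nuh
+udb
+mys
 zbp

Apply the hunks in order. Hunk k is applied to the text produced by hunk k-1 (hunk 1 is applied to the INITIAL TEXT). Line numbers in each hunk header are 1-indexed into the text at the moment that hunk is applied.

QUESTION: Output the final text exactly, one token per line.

Answer: xsuhe
yno
fgcl
nuh
udb
mys
zbp
vraa
eglq
dmlnr
wvttt
qlz
zgk
pggo
wdbv
mryi
emfpa
aei
dua

Derivation:
Hunk 1: at line 6 remove [fmut,xhufp] add [eglq,dmlnr,wvttt] -> 15 lines: xsuhe yno fgcl zqnh nao zbp vraa eglq dmlnr wvttt qlz knj emfpa aei dua
Hunk 2: at line 11 remove [knj] add [zgk,fmv,mryi] -> 17 lines: xsuhe yno fgcl zqnh nao zbp vraa eglq dmlnr wvttt qlz zgk fmv mryi emfpa aei dua
Hunk 3: at line 11 remove [fmv] add [pggo,wdbv] -> 18 lines: xsuhe yno fgcl zqnh nao zbp vraa eglq dmlnr wvttt qlz zgk pggo wdbv mryi emfpa aei dua
Hunk 4: at line 3 remove [zqnh,nao] add [nuh,udb,mys] -> 19 lines: xsuhe yno fgcl nuh udb mys zbp vraa eglq dmlnr wvttt qlz zgk pggo wdbv mryi emfpa aei dua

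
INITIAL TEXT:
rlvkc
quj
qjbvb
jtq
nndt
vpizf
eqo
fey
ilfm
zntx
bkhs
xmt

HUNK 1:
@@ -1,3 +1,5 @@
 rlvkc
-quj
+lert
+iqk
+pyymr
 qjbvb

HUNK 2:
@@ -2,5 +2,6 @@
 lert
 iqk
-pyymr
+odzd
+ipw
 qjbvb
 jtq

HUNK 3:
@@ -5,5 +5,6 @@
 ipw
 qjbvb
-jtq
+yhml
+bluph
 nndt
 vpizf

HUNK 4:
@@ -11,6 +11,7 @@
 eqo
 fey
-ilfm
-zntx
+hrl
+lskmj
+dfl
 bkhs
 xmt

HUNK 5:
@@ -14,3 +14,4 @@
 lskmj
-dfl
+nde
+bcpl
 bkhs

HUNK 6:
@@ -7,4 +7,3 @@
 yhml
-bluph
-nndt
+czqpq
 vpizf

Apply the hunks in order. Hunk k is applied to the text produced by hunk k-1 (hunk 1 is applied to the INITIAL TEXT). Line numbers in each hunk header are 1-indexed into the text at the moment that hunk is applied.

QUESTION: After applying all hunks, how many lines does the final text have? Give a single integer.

Hunk 1: at line 1 remove [quj] add [lert,iqk,pyymr] -> 14 lines: rlvkc lert iqk pyymr qjbvb jtq nndt vpizf eqo fey ilfm zntx bkhs xmt
Hunk 2: at line 2 remove [pyymr] add [odzd,ipw] -> 15 lines: rlvkc lert iqk odzd ipw qjbvb jtq nndt vpizf eqo fey ilfm zntx bkhs xmt
Hunk 3: at line 5 remove [jtq] add [yhml,bluph] -> 16 lines: rlvkc lert iqk odzd ipw qjbvb yhml bluph nndt vpizf eqo fey ilfm zntx bkhs xmt
Hunk 4: at line 11 remove [ilfm,zntx] add [hrl,lskmj,dfl] -> 17 lines: rlvkc lert iqk odzd ipw qjbvb yhml bluph nndt vpizf eqo fey hrl lskmj dfl bkhs xmt
Hunk 5: at line 14 remove [dfl] add [nde,bcpl] -> 18 lines: rlvkc lert iqk odzd ipw qjbvb yhml bluph nndt vpizf eqo fey hrl lskmj nde bcpl bkhs xmt
Hunk 6: at line 7 remove [bluph,nndt] add [czqpq] -> 17 lines: rlvkc lert iqk odzd ipw qjbvb yhml czqpq vpizf eqo fey hrl lskmj nde bcpl bkhs xmt
Final line count: 17

Answer: 17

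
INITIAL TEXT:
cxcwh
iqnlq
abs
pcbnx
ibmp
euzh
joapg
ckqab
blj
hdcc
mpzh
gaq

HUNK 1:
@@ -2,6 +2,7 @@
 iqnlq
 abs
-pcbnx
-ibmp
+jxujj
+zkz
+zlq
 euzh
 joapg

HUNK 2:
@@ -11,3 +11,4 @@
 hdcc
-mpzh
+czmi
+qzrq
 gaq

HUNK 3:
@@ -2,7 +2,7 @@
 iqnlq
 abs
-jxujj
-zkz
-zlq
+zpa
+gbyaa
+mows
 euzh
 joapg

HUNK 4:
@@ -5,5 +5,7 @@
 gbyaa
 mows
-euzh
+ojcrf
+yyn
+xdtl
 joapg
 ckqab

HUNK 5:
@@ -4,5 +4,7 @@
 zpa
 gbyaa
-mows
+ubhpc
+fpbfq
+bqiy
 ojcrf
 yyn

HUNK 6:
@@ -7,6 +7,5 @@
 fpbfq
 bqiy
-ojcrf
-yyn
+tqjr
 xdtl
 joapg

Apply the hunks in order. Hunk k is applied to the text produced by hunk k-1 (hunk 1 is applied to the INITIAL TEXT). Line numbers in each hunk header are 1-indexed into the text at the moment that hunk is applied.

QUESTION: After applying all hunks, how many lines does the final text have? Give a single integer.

Answer: 17

Derivation:
Hunk 1: at line 2 remove [pcbnx,ibmp] add [jxujj,zkz,zlq] -> 13 lines: cxcwh iqnlq abs jxujj zkz zlq euzh joapg ckqab blj hdcc mpzh gaq
Hunk 2: at line 11 remove [mpzh] add [czmi,qzrq] -> 14 lines: cxcwh iqnlq abs jxujj zkz zlq euzh joapg ckqab blj hdcc czmi qzrq gaq
Hunk 3: at line 2 remove [jxujj,zkz,zlq] add [zpa,gbyaa,mows] -> 14 lines: cxcwh iqnlq abs zpa gbyaa mows euzh joapg ckqab blj hdcc czmi qzrq gaq
Hunk 4: at line 5 remove [euzh] add [ojcrf,yyn,xdtl] -> 16 lines: cxcwh iqnlq abs zpa gbyaa mows ojcrf yyn xdtl joapg ckqab blj hdcc czmi qzrq gaq
Hunk 5: at line 4 remove [mows] add [ubhpc,fpbfq,bqiy] -> 18 lines: cxcwh iqnlq abs zpa gbyaa ubhpc fpbfq bqiy ojcrf yyn xdtl joapg ckqab blj hdcc czmi qzrq gaq
Hunk 6: at line 7 remove [ojcrf,yyn] add [tqjr] -> 17 lines: cxcwh iqnlq abs zpa gbyaa ubhpc fpbfq bqiy tqjr xdtl joapg ckqab blj hdcc czmi qzrq gaq
Final line count: 17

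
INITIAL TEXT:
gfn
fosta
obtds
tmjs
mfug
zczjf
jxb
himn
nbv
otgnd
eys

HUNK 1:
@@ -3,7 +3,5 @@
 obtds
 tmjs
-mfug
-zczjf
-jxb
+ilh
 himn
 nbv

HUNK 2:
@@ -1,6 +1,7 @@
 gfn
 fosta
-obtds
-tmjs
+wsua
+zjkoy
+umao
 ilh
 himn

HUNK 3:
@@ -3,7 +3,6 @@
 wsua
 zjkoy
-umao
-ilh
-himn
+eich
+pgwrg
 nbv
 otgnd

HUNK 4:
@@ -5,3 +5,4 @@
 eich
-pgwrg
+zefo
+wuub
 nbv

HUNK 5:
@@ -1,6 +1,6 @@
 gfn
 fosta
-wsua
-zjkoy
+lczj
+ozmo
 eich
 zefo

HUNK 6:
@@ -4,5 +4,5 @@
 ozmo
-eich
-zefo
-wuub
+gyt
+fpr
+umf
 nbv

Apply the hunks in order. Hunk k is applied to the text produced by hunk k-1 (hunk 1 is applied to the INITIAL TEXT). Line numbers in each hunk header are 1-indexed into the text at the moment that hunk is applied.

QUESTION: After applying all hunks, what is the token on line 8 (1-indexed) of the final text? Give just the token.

Answer: nbv

Derivation:
Hunk 1: at line 3 remove [mfug,zczjf,jxb] add [ilh] -> 9 lines: gfn fosta obtds tmjs ilh himn nbv otgnd eys
Hunk 2: at line 1 remove [obtds,tmjs] add [wsua,zjkoy,umao] -> 10 lines: gfn fosta wsua zjkoy umao ilh himn nbv otgnd eys
Hunk 3: at line 3 remove [umao,ilh,himn] add [eich,pgwrg] -> 9 lines: gfn fosta wsua zjkoy eich pgwrg nbv otgnd eys
Hunk 4: at line 5 remove [pgwrg] add [zefo,wuub] -> 10 lines: gfn fosta wsua zjkoy eich zefo wuub nbv otgnd eys
Hunk 5: at line 1 remove [wsua,zjkoy] add [lczj,ozmo] -> 10 lines: gfn fosta lczj ozmo eich zefo wuub nbv otgnd eys
Hunk 6: at line 4 remove [eich,zefo,wuub] add [gyt,fpr,umf] -> 10 lines: gfn fosta lczj ozmo gyt fpr umf nbv otgnd eys
Final line 8: nbv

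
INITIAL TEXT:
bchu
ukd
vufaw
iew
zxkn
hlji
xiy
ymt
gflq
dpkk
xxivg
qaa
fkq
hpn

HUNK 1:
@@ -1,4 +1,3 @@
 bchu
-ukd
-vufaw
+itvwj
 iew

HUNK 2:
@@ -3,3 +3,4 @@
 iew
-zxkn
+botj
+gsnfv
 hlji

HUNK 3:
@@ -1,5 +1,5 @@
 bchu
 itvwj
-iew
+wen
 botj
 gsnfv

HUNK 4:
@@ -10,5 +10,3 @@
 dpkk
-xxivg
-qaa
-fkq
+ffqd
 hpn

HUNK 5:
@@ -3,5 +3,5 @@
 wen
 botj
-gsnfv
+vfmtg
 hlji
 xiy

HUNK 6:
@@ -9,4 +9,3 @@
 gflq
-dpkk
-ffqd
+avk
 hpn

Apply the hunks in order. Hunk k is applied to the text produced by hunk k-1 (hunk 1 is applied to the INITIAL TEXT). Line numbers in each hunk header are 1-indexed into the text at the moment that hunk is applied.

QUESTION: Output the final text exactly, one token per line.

Hunk 1: at line 1 remove [ukd,vufaw] add [itvwj] -> 13 lines: bchu itvwj iew zxkn hlji xiy ymt gflq dpkk xxivg qaa fkq hpn
Hunk 2: at line 3 remove [zxkn] add [botj,gsnfv] -> 14 lines: bchu itvwj iew botj gsnfv hlji xiy ymt gflq dpkk xxivg qaa fkq hpn
Hunk 3: at line 1 remove [iew] add [wen] -> 14 lines: bchu itvwj wen botj gsnfv hlji xiy ymt gflq dpkk xxivg qaa fkq hpn
Hunk 4: at line 10 remove [xxivg,qaa,fkq] add [ffqd] -> 12 lines: bchu itvwj wen botj gsnfv hlji xiy ymt gflq dpkk ffqd hpn
Hunk 5: at line 3 remove [gsnfv] add [vfmtg] -> 12 lines: bchu itvwj wen botj vfmtg hlji xiy ymt gflq dpkk ffqd hpn
Hunk 6: at line 9 remove [dpkk,ffqd] add [avk] -> 11 lines: bchu itvwj wen botj vfmtg hlji xiy ymt gflq avk hpn

Answer: bchu
itvwj
wen
botj
vfmtg
hlji
xiy
ymt
gflq
avk
hpn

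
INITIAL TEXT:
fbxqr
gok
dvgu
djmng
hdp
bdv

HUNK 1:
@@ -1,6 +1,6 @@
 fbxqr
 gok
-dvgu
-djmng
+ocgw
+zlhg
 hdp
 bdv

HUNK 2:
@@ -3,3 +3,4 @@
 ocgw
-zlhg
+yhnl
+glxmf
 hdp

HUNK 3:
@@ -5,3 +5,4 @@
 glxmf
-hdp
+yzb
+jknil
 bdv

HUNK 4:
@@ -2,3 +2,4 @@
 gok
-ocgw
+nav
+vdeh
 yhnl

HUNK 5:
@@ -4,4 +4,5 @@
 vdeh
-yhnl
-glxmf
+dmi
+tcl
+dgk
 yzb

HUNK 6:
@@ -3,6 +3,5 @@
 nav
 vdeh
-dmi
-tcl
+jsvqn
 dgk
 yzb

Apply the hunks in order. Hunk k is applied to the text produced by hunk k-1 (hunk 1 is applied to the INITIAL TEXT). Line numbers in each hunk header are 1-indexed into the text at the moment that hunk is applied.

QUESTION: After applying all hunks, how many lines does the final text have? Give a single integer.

Answer: 9

Derivation:
Hunk 1: at line 1 remove [dvgu,djmng] add [ocgw,zlhg] -> 6 lines: fbxqr gok ocgw zlhg hdp bdv
Hunk 2: at line 3 remove [zlhg] add [yhnl,glxmf] -> 7 lines: fbxqr gok ocgw yhnl glxmf hdp bdv
Hunk 3: at line 5 remove [hdp] add [yzb,jknil] -> 8 lines: fbxqr gok ocgw yhnl glxmf yzb jknil bdv
Hunk 4: at line 2 remove [ocgw] add [nav,vdeh] -> 9 lines: fbxqr gok nav vdeh yhnl glxmf yzb jknil bdv
Hunk 5: at line 4 remove [yhnl,glxmf] add [dmi,tcl,dgk] -> 10 lines: fbxqr gok nav vdeh dmi tcl dgk yzb jknil bdv
Hunk 6: at line 3 remove [dmi,tcl] add [jsvqn] -> 9 lines: fbxqr gok nav vdeh jsvqn dgk yzb jknil bdv
Final line count: 9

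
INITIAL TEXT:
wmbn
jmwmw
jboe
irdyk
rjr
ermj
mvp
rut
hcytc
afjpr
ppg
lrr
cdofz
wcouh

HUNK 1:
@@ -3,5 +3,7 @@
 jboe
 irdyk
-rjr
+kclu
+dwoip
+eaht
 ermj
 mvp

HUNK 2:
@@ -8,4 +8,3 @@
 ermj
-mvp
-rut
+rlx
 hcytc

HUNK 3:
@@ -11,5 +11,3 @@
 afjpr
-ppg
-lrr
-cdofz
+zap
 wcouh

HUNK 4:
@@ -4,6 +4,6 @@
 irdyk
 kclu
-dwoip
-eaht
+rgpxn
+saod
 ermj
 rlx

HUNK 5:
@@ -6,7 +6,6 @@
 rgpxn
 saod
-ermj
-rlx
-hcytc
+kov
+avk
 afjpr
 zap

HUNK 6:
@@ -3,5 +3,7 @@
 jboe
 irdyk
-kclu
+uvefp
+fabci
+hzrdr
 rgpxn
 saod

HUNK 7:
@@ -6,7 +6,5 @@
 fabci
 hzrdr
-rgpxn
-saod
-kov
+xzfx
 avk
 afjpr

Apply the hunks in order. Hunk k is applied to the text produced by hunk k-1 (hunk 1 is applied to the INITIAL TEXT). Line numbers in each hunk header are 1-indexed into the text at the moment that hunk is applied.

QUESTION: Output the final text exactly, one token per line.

Answer: wmbn
jmwmw
jboe
irdyk
uvefp
fabci
hzrdr
xzfx
avk
afjpr
zap
wcouh

Derivation:
Hunk 1: at line 3 remove [rjr] add [kclu,dwoip,eaht] -> 16 lines: wmbn jmwmw jboe irdyk kclu dwoip eaht ermj mvp rut hcytc afjpr ppg lrr cdofz wcouh
Hunk 2: at line 8 remove [mvp,rut] add [rlx] -> 15 lines: wmbn jmwmw jboe irdyk kclu dwoip eaht ermj rlx hcytc afjpr ppg lrr cdofz wcouh
Hunk 3: at line 11 remove [ppg,lrr,cdofz] add [zap] -> 13 lines: wmbn jmwmw jboe irdyk kclu dwoip eaht ermj rlx hcytc afjpr zap wcouh
Hunk 4: at line 4 remove [dwoip,eaht] add [rgpxn,saod] -> 13 lines: wmbn jmwmw jboe irdyk kclu rgpxn saod ermj rlx hcytc afjpr zap wcouh
Hunk 5: at line 6 remove [ermj,rlx,hcytc] add [kov,avk] -> 12 lines: wmbn jmwmw jboe irdyk kclu rgpxn saod kov avk afjpr zap wcouh
Hunk 6: at line 3 remove [kclu] add [uvefp,fabci,hzrdr] -> 14 lines: wmbn jmwmw jboe irdyk uvefp fabci hzrdr rgpxn saod kov avk afjpr zap wcouh
Hunk 7: at line 6 remove [rgpxn,saod,kov] add [xzfx] -> 12 lines: wmbn jmwmw jboe irdyk uvefp fabci hzrdr xzfx avk afjpr zap wcouh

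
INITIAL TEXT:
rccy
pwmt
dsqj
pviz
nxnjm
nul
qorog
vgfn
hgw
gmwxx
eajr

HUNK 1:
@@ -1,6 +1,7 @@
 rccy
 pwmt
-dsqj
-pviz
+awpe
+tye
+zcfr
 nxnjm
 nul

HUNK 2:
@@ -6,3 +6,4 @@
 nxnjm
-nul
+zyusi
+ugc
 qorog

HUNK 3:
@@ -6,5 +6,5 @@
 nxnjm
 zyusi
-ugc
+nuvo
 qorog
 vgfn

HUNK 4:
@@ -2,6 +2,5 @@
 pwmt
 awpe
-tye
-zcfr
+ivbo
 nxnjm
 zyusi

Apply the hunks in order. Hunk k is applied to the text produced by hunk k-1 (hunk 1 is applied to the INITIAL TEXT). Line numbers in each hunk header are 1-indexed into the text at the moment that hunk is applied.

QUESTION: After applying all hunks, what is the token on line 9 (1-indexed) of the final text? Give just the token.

Answer: vgfn

Derivation:
Hunk 1: at line 1 remove [dsqj,pviz] add [awpe,tye,zcfr] -> 12 lines: rccy pwmt awpe tye zcfr nxnjm nul qorog vgfn hgw gmwxx eajr
Hunk 2: at line 6 remove [nul] add [zyusi,ugc] -> 13 lines: rccy pwmt awpe tye zcfr nxnjm zyusi ugc qorog vgfn hgw gmwxx eajr
Hunk 3: at line 6 remove [ugc] add [nuvo] -> 13 lines: rccy pwmt awpe tye zcfr nxnjm zyusi nuvo qorog vgfn hgw gmwxx eajr
Hunk 4: at line 2 remove [tye,zcfr] add [ivbo] -> 12 lines: rccy pwmt awpe ivbo nxnjm zyusi nuvo qorog vgfn hgw gmwxx eajr
Final line 9: vgfn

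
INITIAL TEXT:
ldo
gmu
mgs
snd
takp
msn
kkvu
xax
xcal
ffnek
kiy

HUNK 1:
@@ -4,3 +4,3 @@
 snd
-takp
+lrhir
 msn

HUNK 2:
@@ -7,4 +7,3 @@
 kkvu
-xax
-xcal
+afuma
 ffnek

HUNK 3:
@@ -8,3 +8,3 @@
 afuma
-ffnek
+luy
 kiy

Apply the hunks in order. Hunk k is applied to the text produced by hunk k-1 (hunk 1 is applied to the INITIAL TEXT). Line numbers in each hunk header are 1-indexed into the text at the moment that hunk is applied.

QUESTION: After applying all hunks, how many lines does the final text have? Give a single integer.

Answer: 10

Derivation:
Hunk 1: at line 4 remove [takp] add [lrhir] -> 11 lines: ldo gmu mgs snd lrhir msn kkvu xax xcal ffnek kiy
Hunk 2: at line 7 remove [xax,xcal] add [afuma] -> 10 lines: ldo gmu mgs snd lrhir msn kkvu afuma ffnek kiy
Hunk 3: at line 8 remove [ffnek] add [luy] -> 10 lines: ldo gmu mgs snd lrhir msn kkvu afuma luy kiy
Final line count: 10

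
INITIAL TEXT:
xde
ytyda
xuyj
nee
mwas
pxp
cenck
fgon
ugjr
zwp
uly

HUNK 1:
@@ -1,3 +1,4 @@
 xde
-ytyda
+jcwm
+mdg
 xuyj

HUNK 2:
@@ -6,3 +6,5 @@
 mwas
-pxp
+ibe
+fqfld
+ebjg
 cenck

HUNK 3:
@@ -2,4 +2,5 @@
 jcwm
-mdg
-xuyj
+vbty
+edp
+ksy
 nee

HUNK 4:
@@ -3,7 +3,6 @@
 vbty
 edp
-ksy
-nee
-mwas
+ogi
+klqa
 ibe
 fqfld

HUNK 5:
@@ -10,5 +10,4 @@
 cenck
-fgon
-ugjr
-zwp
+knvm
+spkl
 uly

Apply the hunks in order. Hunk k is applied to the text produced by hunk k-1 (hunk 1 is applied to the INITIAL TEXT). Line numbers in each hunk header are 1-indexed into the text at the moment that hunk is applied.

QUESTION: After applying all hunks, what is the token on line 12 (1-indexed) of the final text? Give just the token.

Answer: spkl

Derivation:
Hunk 1: at line 1 remove [ytyda] add [jcwm,mdg] -> 12 lines: xde jcwm mdg xuyj nee mwas pxp cenck fgon ugjr zwp uly
Hunk 2: at line 6 remove [pxp] add [ibe,fqfld,ebjg] -> 14 lines: xde jcwm mdg xuyj nee mwas ibe fqfld ebjg cenck fgon ugjr zwp uly
Hunk 3: at line 2 remove [mdg,xuyj] add [vbty,edp,ksy] -> 15 lines: xde jcwm vbty edp ksy nee mwas ibe fqfld ebjg cenck fgon ugjr zwp uly
Hunk 4: at line 3 remove [ksy,nee,mwas] add [ogi,klqa] -> 14 lines: xde jcwm vbty edp ogi klqa ibe fqfld ebjg cenck fgon ugjr zwp uly
Hunk 5: at line 10 remove [fgon,ugjr,zwp] add [knvm,spkl] -> 13 lines: xde jcwm vbty edp ogi klqa ibe fqfld ebjg cenck knvm spkl uly
Final line 12: spkl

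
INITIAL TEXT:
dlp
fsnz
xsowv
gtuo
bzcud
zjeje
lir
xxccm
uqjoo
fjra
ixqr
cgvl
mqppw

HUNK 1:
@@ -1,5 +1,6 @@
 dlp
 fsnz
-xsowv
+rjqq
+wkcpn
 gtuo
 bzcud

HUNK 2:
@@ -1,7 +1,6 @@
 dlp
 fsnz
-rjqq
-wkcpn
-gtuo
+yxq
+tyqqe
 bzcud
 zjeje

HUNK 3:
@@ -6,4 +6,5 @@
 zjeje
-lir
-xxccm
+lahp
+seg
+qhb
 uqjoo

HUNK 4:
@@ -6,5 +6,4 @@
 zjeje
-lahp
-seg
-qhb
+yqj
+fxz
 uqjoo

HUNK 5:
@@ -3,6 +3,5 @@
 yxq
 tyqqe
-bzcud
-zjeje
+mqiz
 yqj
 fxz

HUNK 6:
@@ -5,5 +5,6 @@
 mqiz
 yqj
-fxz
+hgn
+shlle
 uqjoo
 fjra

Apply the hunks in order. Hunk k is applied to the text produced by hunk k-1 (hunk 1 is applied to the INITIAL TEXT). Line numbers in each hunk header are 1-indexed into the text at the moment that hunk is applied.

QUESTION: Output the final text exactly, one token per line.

Hunk 1: at line 1 remove [xsowv] add [rjqq,wkcpn] -> 14 lines: dlp fsnz rjqq wkcpn gtuo bzcud zjeje lir xxccm uqjoo fjra ixqr cgvl mqppw
Hunk 2: at line 1 remove [rjqq,wkcpn,gtuo] add [yxq,tyqqe] -> 13 lines: dlp fsnz yxq tyqqe bzcud zjeje lir xxccm uqjoo fjra ixqr cgvl mqppw
Hunk 3: at line 6 remove [lir,xxccm] add [lahp,seg,qhb] -> 14 lines: dlp fsnz yxq tyqqe bzcud zjeje lahp seg qhb uqjoo fjra ixqr cgvl mqppw
Hunk 4: at line 6 remove [lahp,seg,qhb] add [yqj,fxz] -> 13 lines: dlp fsnz yxq tyqqe bzcud zjeje yqj fxz uqjoo fjra ixqr cgvl mqppw
Hunk 5: at line 3 remove [bzcud,zjeje] add [mqiz] -> 12 lines: dlp fsnz yxq tyqqe mqiz yqj fxz uqjoo fjra ixqr cgvl mqppw
Hunk 6: at line 5 remove [fxz] add [hgn,shlle] -> 13 lines: dlp fsnz yxq tyqqe mqiz yqj hgn shlle uqjoo fjra ixqr cgvl mqppw

Answer: dlp
fsnz
yxq
tyqqe
mqiz
yqj
hgn
shlle
uqjoo
fjra
ixqr
cgvl
mqppw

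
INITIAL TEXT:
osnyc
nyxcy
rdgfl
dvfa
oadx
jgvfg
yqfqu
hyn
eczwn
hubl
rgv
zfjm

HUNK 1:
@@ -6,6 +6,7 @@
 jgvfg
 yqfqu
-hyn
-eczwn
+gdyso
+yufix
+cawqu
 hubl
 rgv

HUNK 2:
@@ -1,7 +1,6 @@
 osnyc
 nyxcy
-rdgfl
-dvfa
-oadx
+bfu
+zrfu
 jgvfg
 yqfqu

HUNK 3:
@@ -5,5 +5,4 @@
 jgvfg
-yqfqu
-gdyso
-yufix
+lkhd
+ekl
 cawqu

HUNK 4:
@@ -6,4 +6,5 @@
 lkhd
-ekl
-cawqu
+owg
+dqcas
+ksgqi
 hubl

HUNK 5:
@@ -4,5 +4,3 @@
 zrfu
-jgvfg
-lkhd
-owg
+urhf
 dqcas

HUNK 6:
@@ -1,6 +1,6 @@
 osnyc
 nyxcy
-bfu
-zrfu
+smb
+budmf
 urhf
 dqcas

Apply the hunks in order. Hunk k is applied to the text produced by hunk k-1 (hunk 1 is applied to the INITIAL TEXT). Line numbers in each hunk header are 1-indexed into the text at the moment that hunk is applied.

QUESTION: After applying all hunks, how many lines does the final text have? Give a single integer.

Hunk 1: at line 6 remove [hyn,eczwn] add [gdyso,yufix,cawqu] -> 13 lines: osnyc nyxcy rdgfl dvfa oadx jgvfg yqfqu gdyso yufix cawqu hubl rgv zfjm
Hunk 2: at line 1 remove [rdgfl,dvfa,oadx] add [bfu,zrfu] -> 12 lines: osnyc nyxcy bfu zrfu jgvfg yqfqu gdyso yufix cawqu hubl rgv zfjm
Hunk 3: at line 5 remove [yqfqu,gdyso,yufix] add [lkhd,ekl] -> 11 lines: osnyc nyxcy bfu zrfu jgvfg lkhd ekl cawqu hubl rgv zfjm
Hunk 4: at line 6 remove [ekl,cawqu] add [owg,dqcas,ksgqi] -> 12 lines: osnyc nyxcy bfu zrfu jgvfg lkhd owg dqcas ksgqi hubl rgv zfjm
Hunk 5: at line 4 remove [jgvfg,lkhd,owg] add [urhf] -> 10 lines: osnyc nyxcy bfu zrfu urhf dqcas ksgqi hubl rgv zfjm
Hunk 6: at line 1 remove [bfu,zrfu] add [smb,budmf] -> 10 lines: osnyc nyxcy smb budmf urhf dqcas ksgqi hubl rgv zfjm
Final line count: 10

Answer: 10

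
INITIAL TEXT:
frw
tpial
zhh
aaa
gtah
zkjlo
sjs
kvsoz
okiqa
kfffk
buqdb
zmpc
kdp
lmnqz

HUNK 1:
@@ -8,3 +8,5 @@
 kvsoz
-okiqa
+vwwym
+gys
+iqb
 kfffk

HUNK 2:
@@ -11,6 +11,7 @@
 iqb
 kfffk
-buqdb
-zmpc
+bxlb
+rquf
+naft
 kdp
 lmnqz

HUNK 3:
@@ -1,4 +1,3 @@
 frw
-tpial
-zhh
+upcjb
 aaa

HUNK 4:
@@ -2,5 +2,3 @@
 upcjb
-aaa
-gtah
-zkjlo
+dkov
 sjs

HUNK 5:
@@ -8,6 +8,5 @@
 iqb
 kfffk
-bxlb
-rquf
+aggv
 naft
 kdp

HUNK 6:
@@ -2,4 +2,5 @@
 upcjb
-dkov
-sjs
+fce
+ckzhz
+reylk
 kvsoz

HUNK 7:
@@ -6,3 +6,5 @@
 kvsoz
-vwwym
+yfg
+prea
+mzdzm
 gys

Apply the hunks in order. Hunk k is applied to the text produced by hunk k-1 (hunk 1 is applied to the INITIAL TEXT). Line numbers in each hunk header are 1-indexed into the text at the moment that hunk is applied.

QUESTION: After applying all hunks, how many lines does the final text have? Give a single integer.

Hunk 1: at line 8 remove [okiqa] add [vwwym,gys,iqb] -> 16 lines: frw tpial zhh aaa gtah zkjlo sjs kvsoz vwwym gys iqb kfffk buqdb zmpc kdp lmnqz
Hunk 2: at line 11 remove [buqdb,zmpc] add [bxlb,rquf,naft] -> 17 lines: frw tpial zhh aaa gtah zkjlo sjs kvsoz vwwym gys iqb kfffk bxlb rquf naft kdp lmnqz
Hunk 3: at line 1 remove [tpial,zhh] add [upcjb] -> 16 lines: frw upcjb aaa gtah zkjlo sjs kvsoz vwwym gys iqb kfffk bxlb rquf naft kdp lmnqz
Hunk 4: at line 2 remove [aaa,gtah,zkjlo] add [dkov] -> 14 lines: frw upcjb dkov sjs kvsoz vwwym gys iqb kfffk bxlb rquf naft kdp lmnqz
Hunk 5: at line 8 remove [bxlb,rquf] add [aggv] -> 13 lines: frw upcjb dkov sjs kvsoz vwwym gys iqb kfffk aggv naft kdp lmnqz
Hunk 6: at line 2 remove [dkov,sjs] add [fce,ckzhz,reylk] -> 14 lines: frw upcjb fce ckzhz reylk kvsoz vwwym gys iqb kfffk aggv naft kdp lmnqz
Hunk 7: at line 6 remove [vwwym] add [yfg,prea,mzdzm] -> 16 lines: frw upcjb fce ckzhz reylk kvsoz yfg prea mzdzm gys iqb kfffk aggv naft kdp lmnqz
Final line count: 16

Answer: 16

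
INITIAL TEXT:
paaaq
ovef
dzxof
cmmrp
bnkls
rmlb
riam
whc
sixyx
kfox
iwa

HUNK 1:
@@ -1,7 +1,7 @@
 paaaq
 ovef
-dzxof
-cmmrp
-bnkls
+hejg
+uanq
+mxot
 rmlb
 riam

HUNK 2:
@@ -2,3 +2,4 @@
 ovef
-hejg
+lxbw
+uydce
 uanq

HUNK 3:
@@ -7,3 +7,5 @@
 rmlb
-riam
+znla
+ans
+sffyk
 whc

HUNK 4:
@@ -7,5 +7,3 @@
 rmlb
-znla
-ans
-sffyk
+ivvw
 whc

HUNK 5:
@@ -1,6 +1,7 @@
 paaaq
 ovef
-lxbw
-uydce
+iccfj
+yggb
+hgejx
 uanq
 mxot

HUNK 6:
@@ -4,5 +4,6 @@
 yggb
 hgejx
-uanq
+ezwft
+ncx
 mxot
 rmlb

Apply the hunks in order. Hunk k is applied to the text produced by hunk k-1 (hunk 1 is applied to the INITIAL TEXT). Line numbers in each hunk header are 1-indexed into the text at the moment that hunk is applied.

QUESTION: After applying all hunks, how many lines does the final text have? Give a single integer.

Answer: 14

Derivation:
Hunk 1: at line 1 remove [dzxof,cmmrp,bnkls] add [hejg,uanq,mxot] -> 11 lines: paaaq ovef hejg uanq mxot rmlb riam whc sixyx kfox iwa
Hunk 2: at line 2 remove [hejg] add [lxbw,uydce] -> 12 lines: paaaq ovef lxbw uydce uanq mxot rmlb riam whc sixyx kfox iwa
Hunk 3: at line 7 remove [riam] add [znla,ans,sffyk] -> 14 lines: paaaq ovef lxbw uydce uanq mxot rmlb znla ans sffyk whc sixyx kfox iwa
Hunk 4: at line 7 remove [znla,ans,sffyk] add [ivvw] -> 12 lines: paaaq ovef lxbw uydce uanq mxot rmlb ivvw whc sixyx kfox iwa
Hunk 5: at line 1 remove [lxbw,uydce] add [iccfj,yggb,hgejx] -> 13 lines: paaaq ovef iccfj yggb hgejx uanq mxot rmlb ivvw whc sixyx kfox iwa
Hunk 6: at line 4 remove [uanq] add [ezwft,ncx] -> 14 lines: paaaq ovef iccfj yggb hgejx ezwft ncx mxot rmlb ivvw whc sixyx kfox iwa
Final line count: 14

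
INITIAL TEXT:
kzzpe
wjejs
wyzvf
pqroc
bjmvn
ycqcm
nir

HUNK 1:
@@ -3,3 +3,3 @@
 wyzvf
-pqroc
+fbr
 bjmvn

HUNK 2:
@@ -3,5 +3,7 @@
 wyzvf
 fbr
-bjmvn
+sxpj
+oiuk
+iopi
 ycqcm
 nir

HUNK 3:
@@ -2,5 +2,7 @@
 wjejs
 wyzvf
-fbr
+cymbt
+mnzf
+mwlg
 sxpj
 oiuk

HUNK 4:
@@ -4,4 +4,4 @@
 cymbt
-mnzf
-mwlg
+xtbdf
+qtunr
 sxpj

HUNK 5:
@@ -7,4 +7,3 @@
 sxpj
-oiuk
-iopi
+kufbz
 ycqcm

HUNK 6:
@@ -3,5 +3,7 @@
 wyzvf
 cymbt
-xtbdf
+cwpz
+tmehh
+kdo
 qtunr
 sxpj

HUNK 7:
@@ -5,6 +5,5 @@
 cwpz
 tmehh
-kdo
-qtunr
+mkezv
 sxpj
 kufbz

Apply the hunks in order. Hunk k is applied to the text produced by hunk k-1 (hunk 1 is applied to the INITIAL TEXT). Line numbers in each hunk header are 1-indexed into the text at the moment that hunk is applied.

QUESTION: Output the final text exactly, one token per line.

Answer: kzzpe
wjejs
wyzvf
cymbt
cwpz
tmehh
mkezv
sxpj
kufbz
ycqcm
nir

Derivation:
Hunk 1: at line 3 remove [pqroc] add [fbr] -> 7 lines: kzzpe wjejs wyzvf fbr bjmvn ycqcm nir
Hunk 2: at line 3 remove [bjmvn] add [sxpj,oiuk,iopi] -> 9 lines: kzzpe wjejs wyzvf fbr sxpj oiuk iopi ycqcm nir
Hunk 3: at line 2 remove [fbr] add [cymbt,mnzf,mwlg] -> 11 lines: kzzpe wjejs wyzvf cymbt mnzf mwlg sxpj oiuk iopi ycqcm nir
Hunk 4: at line 4 remove [mnzf,mwlg] add [xtbdf,qtunr] -> 11 lines: kzzpe wjejs wyzvf cymbt xtbdf qtunr sxpj oiuk iopi ycqcm nir
Hunk 5: at line 7 remove [oiuk,iopi] add [kufbz] -> 10 lines: kzzpe wjejs wyzvf cymbt xtbdf qtunr sxpj kufbz ycqcm nir
Hunk 6: at line 3 remove [xtbdf] add [cwpz,tmehh,kdo] -> 12 lines: kzzpe wjejs wyzvf cymbt cwpz tmehh kdo qtunr sxpj kufbz ycqcm nir
Hunk 7: at line 5 remove [kdo,qtunr] add [mkezv] -> 11 lines: kzzpe wjejs wyzvf cymbt cwpz tmehh mkezv sxpj kufbz ycqcm nir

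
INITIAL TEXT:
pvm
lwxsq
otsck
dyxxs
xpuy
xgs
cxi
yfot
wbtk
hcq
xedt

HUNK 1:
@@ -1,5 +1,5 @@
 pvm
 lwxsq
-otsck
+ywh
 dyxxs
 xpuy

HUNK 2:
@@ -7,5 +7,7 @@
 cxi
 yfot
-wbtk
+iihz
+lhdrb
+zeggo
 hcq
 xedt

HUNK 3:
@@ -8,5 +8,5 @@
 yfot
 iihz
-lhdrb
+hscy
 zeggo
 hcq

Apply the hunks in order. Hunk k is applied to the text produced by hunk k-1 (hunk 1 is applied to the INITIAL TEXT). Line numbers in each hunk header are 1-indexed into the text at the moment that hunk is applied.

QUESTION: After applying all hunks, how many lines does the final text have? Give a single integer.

Hunk 1: at line 1 remove [otsck] add [ywh] -> 11 lines: pvm lwxsq ywh dyxxs xpuy xgs cxi yfot wbtk hcq xedt
Hunk 2: at line 7 remove [wbtk] add [iihz,lhdrb,zeggo] -> 13 lines: pvm lwxsq ywh dyxxs xpuy xgs cxi yfot iihz lhdrb zeggo hcq xedt
Hunk 3: at line 8 remove [lhdrb] add [hscy] -> 13 lines: pvm lwxsq ywh dyxxs xpuy xgs cxi yfot iihz hscy zeggo hcq xedt
Final line count: 13

Answer: 13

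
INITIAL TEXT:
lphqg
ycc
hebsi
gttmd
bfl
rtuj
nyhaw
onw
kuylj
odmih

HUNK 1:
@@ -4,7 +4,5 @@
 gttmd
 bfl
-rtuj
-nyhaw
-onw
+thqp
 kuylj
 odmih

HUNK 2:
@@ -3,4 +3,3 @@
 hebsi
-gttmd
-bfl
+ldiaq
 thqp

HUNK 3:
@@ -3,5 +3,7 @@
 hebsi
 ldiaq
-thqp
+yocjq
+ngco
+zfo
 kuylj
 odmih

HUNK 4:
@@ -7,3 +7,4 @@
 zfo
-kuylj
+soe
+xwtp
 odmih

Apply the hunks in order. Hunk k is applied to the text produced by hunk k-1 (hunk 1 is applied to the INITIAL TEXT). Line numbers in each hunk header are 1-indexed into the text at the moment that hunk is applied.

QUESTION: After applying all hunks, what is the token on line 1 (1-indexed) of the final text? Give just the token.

Hunk 1: at line 4 remove [rtuj,nyhaw,onw] add [thqp] -> 8 lines: lphqg ycc hebsi gttmd bfl thqp kuylj odmih
Hunk 2: at line 3 remove [gttmd,bfl] add [ldiaq] -> 7 lines: lphqg ycc hebsi ldiaq thqp kuylj odmih
Hunk 3: at line 3 remove [thqp] add [yocjq,ngco,zfo] -> 9 lines: lphqg ycc hebsi ldiaq yocjq ngco zfo kuylj odmih
Hunk 4: at line 7 remove [kuylj] add [soe,xwtp] -> 10 lines: lphqg ycc hebsi ldiaq yocjq ngco zfo soe xwtp odmih
Final line 1: lphqg

Answer: lphqg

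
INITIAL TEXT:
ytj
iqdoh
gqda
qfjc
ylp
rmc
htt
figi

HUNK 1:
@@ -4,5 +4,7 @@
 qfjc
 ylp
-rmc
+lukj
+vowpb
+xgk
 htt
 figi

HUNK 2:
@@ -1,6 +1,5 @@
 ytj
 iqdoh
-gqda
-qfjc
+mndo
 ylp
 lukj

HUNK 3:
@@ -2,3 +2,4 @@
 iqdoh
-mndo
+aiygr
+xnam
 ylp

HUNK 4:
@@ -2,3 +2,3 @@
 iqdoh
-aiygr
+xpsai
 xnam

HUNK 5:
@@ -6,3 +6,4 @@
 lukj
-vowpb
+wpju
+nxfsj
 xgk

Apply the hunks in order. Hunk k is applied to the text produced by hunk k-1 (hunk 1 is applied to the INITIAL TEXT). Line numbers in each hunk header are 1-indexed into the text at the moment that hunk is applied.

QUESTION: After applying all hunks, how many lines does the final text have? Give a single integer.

Hunk 1: at line 4 remove [rmc] add [lukj,vowpb,xgk] -> 10 lines: ytj iqdoh gqda qfjc ylp lukj vowpb xgk htt figi
Hunk 2: at line 1 remove [gqda,qfjc] add [mndo] -> 9 lines: ytj iqdoh mndo ylp lukj vowpb xgk htt figi
Hunk 3: at line 2 remove [mndo] add [aiygr,xnam] -> 10 lines: ytj iqdoh aiygr xnam ylp lukj vowpb xgk htt figi
Hunk 4: at line 2 remove [aiygr] add [xpsai] -> 10 lines: ytj iqdoh xpsai xnam ylp lukj vowpb xgk htt figi
Hunk 5: at line 6 remove [vowpb] add [wpju,nxfsj] -> 11 lines: ytj iqdoh xpsai xnam ylp lukj wpju nxfsj xgk htt figi
Final line count: 11

Answer: 11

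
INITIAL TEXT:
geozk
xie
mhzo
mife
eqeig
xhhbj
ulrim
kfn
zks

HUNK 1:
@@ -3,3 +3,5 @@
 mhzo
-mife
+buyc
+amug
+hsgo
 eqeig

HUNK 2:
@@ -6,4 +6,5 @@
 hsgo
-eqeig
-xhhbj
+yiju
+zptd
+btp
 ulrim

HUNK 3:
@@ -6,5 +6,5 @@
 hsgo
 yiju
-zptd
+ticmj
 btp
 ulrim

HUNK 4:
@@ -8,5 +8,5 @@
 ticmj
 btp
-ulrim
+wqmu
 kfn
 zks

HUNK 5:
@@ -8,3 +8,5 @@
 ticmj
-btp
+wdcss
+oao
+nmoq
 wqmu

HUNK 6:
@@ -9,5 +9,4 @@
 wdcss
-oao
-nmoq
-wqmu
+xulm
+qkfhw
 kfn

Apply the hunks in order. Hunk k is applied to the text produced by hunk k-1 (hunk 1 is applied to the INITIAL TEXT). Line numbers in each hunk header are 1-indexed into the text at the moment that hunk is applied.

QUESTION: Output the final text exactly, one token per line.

Hunk 1: at line 3 remove [mife] add [buyc,amug,hsgo] -> 11 lines: geozk xie mhzo buyc amug hsgo eqeig xhhbj ulrim kfn zks
Hunk 2: at line 6 remove [eqeig,xhhbj] add [yiju,zptd,btp] -> 12 lines: geozk xie mhzo buyc amug hsgo yiju zptd btp ulrim kfn zks
Hunk 3: at line 6 remove [zptd] add [ticmj] -> 12 lines: geozk xie mhzo buyc amug hsgo yiju ticmj btp ulrim kfn zks
Hunk 4: at line 8 remove [ulrim] add [wqmu] -> 12 lines: geozk xie mhzo buyc amug hsgo yiju ticmj btp wqmu kfn zks
Hunk 5: at line 8 remove [btp] add [wdcss,oao,nmoq] -> 14 lines: geozk xie mhzo buyc amug hsgo yiju ticmj wdcss oao nmoq wqmu kfn zks
Hunk 6: at line 9 remove [oao,nmoq,wqmu] add [xulm,qkfhw] -> 13 lines: geozk xie mhzo buyc amug hsgo yiju ticmj wdcss xulm qkfhw kfn zks

Answer: geozk
xie
mhzo
buyc
amug
hsgo
yiju
ticmj
wdcss
xulm
qkfhw
kfn
zks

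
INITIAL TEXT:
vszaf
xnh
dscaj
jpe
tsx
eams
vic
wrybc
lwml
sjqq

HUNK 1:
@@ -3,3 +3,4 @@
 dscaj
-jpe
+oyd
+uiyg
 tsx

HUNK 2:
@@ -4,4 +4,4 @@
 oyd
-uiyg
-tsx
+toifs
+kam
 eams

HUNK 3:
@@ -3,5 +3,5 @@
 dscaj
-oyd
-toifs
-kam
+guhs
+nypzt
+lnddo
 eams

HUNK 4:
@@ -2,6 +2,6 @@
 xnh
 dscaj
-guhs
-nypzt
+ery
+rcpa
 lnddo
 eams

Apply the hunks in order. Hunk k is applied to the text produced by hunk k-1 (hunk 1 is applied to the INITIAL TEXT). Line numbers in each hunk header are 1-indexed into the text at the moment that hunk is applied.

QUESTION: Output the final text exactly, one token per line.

Hunk 1: at line 3 remove [jpe] add [oyd,uiyg] -> 11 lines: vszaf xnh dscaj oyd uiyg tsx eams vic wrybc lwml sjqq
Hunk 2: at line 4 remove [uiyg,tsx] add [toifs,kam] -> 11 lines: vszaf xnh dscaj oyd toifs kam eams vic wrybc lwml sjqq
Hunk 3: at line 3 remove [oyd,toifs,kam] add [guhs,nypzt,lnddo] -> 11 lines: vszaf xnh dscaj guhs nypzt lnddo eams vic wrybc lwml sjqq
Hunk 4: at line 2 remove [guhs,nypzt] add [ery,rcpa] -> 11 lines: vszaf xnh dscaj ery rcpa lnddo eams vic wrybc lwml sjqq

Answer: vszaf
xnh
dscaj
ery
rcpa
lnddo
eams
vic
wrybc
lwml
sjqq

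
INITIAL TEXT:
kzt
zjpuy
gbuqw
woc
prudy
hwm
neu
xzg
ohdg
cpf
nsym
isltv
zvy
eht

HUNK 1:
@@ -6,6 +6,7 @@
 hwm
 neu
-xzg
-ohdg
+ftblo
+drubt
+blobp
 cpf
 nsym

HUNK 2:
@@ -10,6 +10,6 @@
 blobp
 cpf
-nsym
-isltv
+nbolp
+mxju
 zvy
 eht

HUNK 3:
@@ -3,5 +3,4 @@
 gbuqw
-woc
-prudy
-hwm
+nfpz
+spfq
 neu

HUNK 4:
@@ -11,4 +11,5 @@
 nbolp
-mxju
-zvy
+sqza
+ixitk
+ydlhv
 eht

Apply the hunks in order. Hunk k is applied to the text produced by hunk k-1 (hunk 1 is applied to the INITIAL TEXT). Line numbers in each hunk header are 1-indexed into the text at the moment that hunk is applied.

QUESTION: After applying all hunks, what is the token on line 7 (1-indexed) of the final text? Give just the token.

Hunk 1: at line 6 remove [xzg,ohdg] add [ftblo,drubt,blobp] -> 15 lines: kzt zjpuy gbuqw woc prudy hwm neu ftblo drubt blobp cpf nsym isltv zvy eht
Hunk 2: at line 10 remove [nsym,isltv] add [nbolp,mxju] -> 15 lines: kzt zjpuy gbuqw woc prudy hwm neu ftblo drubt blobp cpf nbolp mxju zvy eht
Hunk 3: at line 3 remove [woc,prudy,hwm] add [nfpz,spfq] -> 14 lines: kzt zjpuy gbuqw nfpz spfq neu ftblo drubt blobp cpf nbolp mxju zvy eht
Hunk 4: at line 11 remove [mxju,zvy] add [sqza,ixitk,ydlhv] -> 15 lines: kzt zjpuy gbuqw nfpz spfq neu ftblo drubt blobp cpf nbolp sqza ixitk ydlhv eht
Final line 7: ftblo

Answer: ftblo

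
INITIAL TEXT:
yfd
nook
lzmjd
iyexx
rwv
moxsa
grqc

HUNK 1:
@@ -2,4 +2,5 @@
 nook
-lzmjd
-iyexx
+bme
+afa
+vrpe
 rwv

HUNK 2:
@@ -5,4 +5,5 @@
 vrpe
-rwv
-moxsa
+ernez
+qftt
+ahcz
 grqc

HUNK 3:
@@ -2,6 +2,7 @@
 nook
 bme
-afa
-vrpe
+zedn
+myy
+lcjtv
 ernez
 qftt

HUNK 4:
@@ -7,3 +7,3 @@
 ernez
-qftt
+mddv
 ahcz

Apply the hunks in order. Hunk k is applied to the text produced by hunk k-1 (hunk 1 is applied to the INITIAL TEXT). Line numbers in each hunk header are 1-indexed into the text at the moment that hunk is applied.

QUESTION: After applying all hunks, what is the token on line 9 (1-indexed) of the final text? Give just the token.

Hunk 1: at line 2 remove [lzmjd,iyexx] add [bme,afa,vrpe] -> 8 lines: yfd nook bme afa vrpe rwv moxsa grqc
Hunk 2: at line 5 remove [rwv,moxsa] add [ernez,qftt,ahcz] -> 9 lines: yfd nook bme afa vrpe ernez qftt ahcz grqc
Hunk 3: at line 2 remove [afa,vrpe] add [zedn,myy,lcjtv] -> 10 lines: yfd nook bme zedn myy lcjtv ernez qftt ahcz grqc
Hunk 4: at line 7 remove [qftt] add [mddv] -> 10 lines: yfd nook bme zedn myy lcjtv ernez mddv ahcz grqc
Final line 9: ahcz

Answer: ahcz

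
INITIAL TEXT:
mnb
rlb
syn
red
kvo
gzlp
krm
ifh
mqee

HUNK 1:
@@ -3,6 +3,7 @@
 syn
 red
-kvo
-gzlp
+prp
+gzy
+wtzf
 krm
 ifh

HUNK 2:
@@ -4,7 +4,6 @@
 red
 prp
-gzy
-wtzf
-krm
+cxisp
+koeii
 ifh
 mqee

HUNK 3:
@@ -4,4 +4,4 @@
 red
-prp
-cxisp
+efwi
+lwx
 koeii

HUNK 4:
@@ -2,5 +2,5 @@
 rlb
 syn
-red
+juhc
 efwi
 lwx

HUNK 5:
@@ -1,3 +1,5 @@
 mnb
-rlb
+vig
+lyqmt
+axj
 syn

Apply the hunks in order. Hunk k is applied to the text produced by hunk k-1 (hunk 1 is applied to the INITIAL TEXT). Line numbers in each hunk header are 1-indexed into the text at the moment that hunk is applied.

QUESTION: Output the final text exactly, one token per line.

Answer: mnb
vig
lyqmt
axj
syn
juhc
efwi
lwx
koeii
ifh
mqee

Derivation:
Hunk 1: at line 3 remove [kvo,gzlp] add [prp,gzy,wtzf] -> 10 lines: mnb rlb syn red prp gzy wtzf krm ifh mqee
Hunk 2: at line 4 remove [gzy,wtzf,krm] add [cxisp,koeii] -> 9 lines: mnb rlb syn red prp cxisp koeii ifh mqee
Hunk 3: at line 4 remove [prp,cxisp] add [efwi,lwx] -> 9 lines: mnb rlb syn red efwi lwx koeii ifh mqee
Hunk 4: at line 2 remove [red] add [juhc] -> 9 lines: mnb rlb syn juhc efwi lwx koeii ifh mqee
Hunk 5: at line 1 remove [rlb] add [vig,lyqmt,axj] -> 11 lines: mnb vig lyqmt axj syn juhc efwi lwx koeii ifh mqee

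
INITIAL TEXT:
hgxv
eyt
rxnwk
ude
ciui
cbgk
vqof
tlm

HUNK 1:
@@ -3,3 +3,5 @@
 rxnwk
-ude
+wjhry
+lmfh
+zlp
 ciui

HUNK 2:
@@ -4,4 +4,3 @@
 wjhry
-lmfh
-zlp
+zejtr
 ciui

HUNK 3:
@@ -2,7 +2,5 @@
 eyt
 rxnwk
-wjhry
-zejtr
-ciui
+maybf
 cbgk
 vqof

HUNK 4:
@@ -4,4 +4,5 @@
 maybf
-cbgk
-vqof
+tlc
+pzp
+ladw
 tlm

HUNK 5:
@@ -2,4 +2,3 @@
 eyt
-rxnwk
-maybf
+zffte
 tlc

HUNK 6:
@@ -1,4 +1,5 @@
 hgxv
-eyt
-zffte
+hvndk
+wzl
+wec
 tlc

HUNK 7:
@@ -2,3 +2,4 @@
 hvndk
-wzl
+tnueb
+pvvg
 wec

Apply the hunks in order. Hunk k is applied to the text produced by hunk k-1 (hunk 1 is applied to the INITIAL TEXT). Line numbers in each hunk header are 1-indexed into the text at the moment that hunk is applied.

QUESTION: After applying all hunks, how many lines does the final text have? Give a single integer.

Answer: 9

Derivation:
Hunk 1: at line 3 remove [ude] add [wjhry,lmfh,zlp] -> 10 lines: hgxv eyt rxnwk wjhry lmfh zlp ciui cbgk vqof tlm
Hunk 2: at line 4 remove [lmfh,zlp] add [zejtr] -> 9 lines: hgxv eyt rxnwk wjhry zejtr ciui cbgk vqof tlm
Hunk 3: at line 2 remove [wjhry,zejtr,ciui] add [maybf] -> 7 lines: hgxv eyt rxnwk maybf cbgk vqof tlm
Hunk 4: at line 4 remove [cbgk,vqof] add [tlc,pzp,ladw] -> 8 lines: hgxv eyt rxnwk maybf tlc pzp ladw tlm
Hunk 5: at line 2 remove [rxnwk,maybf] add [zffte] -> 7 lines: hgxv eyt zffte tlc pzp ladw tlm
Hunk 6: at line 1 remove [eyt,zffte] add [hvndk,wzl,wec] -> 8 lines: hgxv hvndk wzl wec tlc pzp ladw tlm
Hunk 7: at line 2 remove [wzl] add [tnueb,pvvg] -> 9 lines: hgxv hvndk tnueb pvvg wec tlc pzp ladw tlm
Final line count: 9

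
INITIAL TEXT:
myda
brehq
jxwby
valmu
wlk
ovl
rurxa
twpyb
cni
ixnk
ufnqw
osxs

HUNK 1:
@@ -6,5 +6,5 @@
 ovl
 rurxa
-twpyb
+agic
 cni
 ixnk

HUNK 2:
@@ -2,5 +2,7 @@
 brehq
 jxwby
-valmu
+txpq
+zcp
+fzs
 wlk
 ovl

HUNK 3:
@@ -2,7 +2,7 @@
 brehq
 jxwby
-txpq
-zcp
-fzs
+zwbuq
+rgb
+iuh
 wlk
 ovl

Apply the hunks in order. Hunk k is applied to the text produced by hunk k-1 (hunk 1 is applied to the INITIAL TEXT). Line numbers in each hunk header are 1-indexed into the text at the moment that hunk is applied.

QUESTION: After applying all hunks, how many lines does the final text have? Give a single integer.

Answer: 14

Derivation:
Hunk 1: at line 6 remove [twpyb] add [agic] -> 12 lines: myda brehq jxwby valmu wlk ovl rurxa agic cni ixnk ufnqw osxs
Hunk 2: at line 2 remove [valmu] add [txpq,zcp,fzs] -> 14 lines: myda brehq jxwby txpq zcp fzs wlk ovl rurxa agic cni ixnk ufnqw osxs
Hunk 3: at line 2 remove [txpq,zcp,fzs] add [zwbuq,rgb,iuh] -> 14 lines: myda brehq jxwby zwbuq rgb iuh wlk ovl rurxa agic cni ixnk ufnqw osxs
Final line count: 14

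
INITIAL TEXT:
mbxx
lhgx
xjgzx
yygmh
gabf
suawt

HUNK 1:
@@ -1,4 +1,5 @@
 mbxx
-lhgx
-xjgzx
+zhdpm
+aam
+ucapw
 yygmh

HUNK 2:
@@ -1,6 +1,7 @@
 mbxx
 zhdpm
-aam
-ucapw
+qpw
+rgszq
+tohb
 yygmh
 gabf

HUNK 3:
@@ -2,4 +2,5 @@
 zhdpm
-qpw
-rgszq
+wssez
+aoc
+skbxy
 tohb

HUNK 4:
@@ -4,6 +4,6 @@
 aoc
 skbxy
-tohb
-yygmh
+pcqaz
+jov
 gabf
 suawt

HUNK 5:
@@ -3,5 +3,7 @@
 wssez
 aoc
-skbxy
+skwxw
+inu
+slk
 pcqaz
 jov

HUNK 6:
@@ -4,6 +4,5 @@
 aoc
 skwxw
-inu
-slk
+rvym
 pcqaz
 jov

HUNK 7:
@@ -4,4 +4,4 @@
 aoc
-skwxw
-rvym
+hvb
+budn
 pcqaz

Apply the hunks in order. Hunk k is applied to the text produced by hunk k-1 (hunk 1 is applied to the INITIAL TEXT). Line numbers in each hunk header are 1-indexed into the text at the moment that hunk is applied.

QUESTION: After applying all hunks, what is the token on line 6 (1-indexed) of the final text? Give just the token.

Answer: budn

Derivation:
Hunk 1: at line 1 remove [lhgx,xjgzx] add [zhdpm,aam,ucapw] -> 7 lines: mbxx zhdpm aam ucapw yygmh gabf suawt
Hunk 2: at line 1 remove [aam,ucapw] add [qpw,rgszq,tohb] -> 8 lines: mbxx zhdpm qpw rgszq tohb yygmh gabf suawt
Hunk 3: at line 2 remove [qpw,rgszq] add [wssez,aoc,skbxy] -> 9 lines: mbxx zhdpm wssez aoc skbxy tohb yygmh gabf suawt
Hunk 4: at line 4 remove [tohb,yygmh] add [pcqaz,jov] -> 9 lines: mbxx zhdpm wssez aoc skbxy pcqaz jov gabf suawt
Hunk 5: at line 3 remove [skbxy] add [skwxw,inu,slk] -> 11 lines: mbxx zhdpm wssez aoc skwxw inu slk pcqaz jov gabf suawt
Hunk 6: at line 4 remove [inu,slk] add [rvym] -> 10 lines: mbxx zhdpm wssez aoc skwxw rvym pcqaz jov gabf suawt
Hunk 7: at line 4 remove [skwxw,rvym] add [hvb,budn] -> 10 lines: mbxx zhdpm wssez aoc hvb budn pcqaz jov gabf suawt
Final line 6: budn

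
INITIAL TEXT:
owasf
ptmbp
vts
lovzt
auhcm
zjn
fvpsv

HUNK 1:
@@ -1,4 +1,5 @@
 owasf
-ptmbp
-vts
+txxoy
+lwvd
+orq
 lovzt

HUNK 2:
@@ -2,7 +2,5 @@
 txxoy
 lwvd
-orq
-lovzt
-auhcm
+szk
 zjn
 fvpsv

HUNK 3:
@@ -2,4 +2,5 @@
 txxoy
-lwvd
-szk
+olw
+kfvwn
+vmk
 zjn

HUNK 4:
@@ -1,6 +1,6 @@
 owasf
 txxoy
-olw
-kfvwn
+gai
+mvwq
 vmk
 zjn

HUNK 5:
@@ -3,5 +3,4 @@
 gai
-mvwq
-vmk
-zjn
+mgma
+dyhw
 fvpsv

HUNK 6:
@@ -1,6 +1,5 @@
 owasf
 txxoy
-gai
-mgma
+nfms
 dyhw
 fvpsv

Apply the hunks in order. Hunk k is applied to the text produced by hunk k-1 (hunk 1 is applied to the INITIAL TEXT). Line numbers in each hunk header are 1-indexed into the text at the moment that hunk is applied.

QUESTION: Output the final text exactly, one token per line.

Hunk 1: at line 1 remove [ptmbp,vts] add [txxoy,lwvd,orq] -> 8 lines: owasf txxoy lwvd orq lovzt auhcm zjn fvpsv
Hunk 2: at line 2 remove [orq,lovzt,auhcm] add [szk] -> 6 lines: owasf txxoy lwvd szk zjn fvpsv
Hunk 3: at line 2 remove [lwvd,szk] add [olw,kfvwn,vmk] -> 7 lines: owasf txxoy olw kfvwn vmk zjn fvpsv
Hunk 4: at line 1 remove [olw,kfvwn] add [gai,mvwq] -> 7 lines: owasf txxoy gai mvwq vmk zjn fvpsv
Hunk 5: at line 3 remove [mvwq,vmk,zjn] add [mgma,dyhw] -> 6 lines: owasf txxoy gai mgma dyhw fvpsv
Hunk 6: at line 1 remove [gai,mgma] add [nfms] -> 5 lines: owasf txxoy nfms dyhw fvpsv

Answer: owasf
txxoy
nfms
dyhw
fvpsv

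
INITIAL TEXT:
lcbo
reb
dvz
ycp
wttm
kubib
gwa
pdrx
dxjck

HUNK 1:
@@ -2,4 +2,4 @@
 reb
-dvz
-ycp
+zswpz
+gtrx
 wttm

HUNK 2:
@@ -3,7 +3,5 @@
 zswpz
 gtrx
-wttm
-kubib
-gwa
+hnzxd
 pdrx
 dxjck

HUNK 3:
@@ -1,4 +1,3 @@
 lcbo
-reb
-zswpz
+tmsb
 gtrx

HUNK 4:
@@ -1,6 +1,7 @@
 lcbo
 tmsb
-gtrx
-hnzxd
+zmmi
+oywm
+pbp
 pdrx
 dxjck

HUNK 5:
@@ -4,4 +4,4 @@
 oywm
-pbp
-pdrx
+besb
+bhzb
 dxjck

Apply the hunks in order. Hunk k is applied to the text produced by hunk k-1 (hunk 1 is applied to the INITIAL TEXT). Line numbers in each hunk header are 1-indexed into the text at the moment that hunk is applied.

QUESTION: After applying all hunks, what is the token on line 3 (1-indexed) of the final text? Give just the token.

Hunk 1: at line 2 remove [dvz,ycp] add [zswpz,gtrx] -> 9 lines: lcbo reb zswpz gtrx wttm kubib gwa pdrx dxjck
Hunk 2: at line 3 remove [wttm,kubib,gwa] add [hnzxd] -> 7 lines: lcbo reb zswpz gtrx hnzxd pdrx dxjck
Hunk 3: at line 1 remove [reb,zswpz] add [tmsb] -> 6 lines: lcbo tmsb gtrx hnzxd pdrx dxjck
Hunk 4: at line 1 remove [gtrx,hnzxd] add [zmmi,oywm,pbp] -> 7 lines: lcbo tmsb zmmi oywm pbp pdrx dxjck
Hunk 5: at line 4 remove [pbp,pdrx] add [besb,bhzb] -> 7 lines: lcbo tmsb zmmi oywm besb bhzb dxjck
Final line 3: zmmi

Answer: zmmi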